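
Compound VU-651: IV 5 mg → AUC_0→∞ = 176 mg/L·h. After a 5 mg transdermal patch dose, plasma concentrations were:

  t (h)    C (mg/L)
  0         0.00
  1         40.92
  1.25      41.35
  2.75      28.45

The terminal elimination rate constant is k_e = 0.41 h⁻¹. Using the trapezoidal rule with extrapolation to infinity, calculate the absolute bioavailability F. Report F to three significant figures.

Trapezoidal AUC_0→2.75 (transdermal patch):
  [0→1]: (0.00+40.92)/2 × 1 = 20.46
  [1→1.25]: (40.92+41.35)/2 × 0.25 = 10.28375
  [1.25→2.75]: (41.35+28.45)/2 × 1.5 = 52.35
  Sum = 83.09375 mg/L·h
Tail: C_last/k_e = 28.45/0.41 = 69.390
AUC_0→∞ (transdermal patch) = 83.09375 + 69.390 = 152.48375 mg/L·h
F = (AUC_ev/D_ev)/(AUC_iv/D_iv) = (152.48375/5)/(176/5) = 30.49675/35.2 = 0.8664

F = 0.866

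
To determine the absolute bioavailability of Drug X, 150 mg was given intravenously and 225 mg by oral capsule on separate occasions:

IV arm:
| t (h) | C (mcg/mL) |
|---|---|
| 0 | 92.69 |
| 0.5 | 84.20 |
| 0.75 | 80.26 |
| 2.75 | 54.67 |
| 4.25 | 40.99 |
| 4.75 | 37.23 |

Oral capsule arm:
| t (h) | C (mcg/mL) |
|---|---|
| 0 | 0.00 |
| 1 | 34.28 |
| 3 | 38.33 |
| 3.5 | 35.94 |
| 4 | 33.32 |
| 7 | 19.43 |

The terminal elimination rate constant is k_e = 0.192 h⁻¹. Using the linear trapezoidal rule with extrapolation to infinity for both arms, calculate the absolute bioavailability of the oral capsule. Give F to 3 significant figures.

F = 0.421

Trapezoidal AUC_0→4.75 (IV):
  [0→0.5]: (92.69+84.20)/2 × 0.5 = 44.2225
  [0.5→0.75]: (84.20+80.26)/2 × 0.25 = 20.5575
  [0.75→2.75]: (80.26+54.67)/2 × 2 = 134.93
  [2.75→4.25]: (54.67+40.99)/2 × 1.5 = 71.745
  [4.25→4.75]: (40.99+37.23)/2 × 0.5 = 19.555
  Sum = 291.01 mcg/mL·h
IV tail: 37.23/0.192 = 193.906; AUC_iv,0→∞ = 291.01 + 193.906 = 484.916 mcg/mL·h
Trapezoidal AUC_0→7 (oral capsule):
  [0→1]: (0.00+34.28)/2 × 1 = 17.14
  [1→3]: (34.28+38.33)/2 × 2 = 72.61
  [3→3.5]: (38.33+35.94)/2 × 0.5 = 18.5675
  [3.5→4]: (35.94+33.32)/2 × 0.5 = 17.315
  [4→7]: (33.32+19.43)/2 × 3 = 79.125
  Sum = 204.7575 mcg/mL·h
oral capsule tail: 19.43/0.192 = 101.198; AUC_ev,0→∞ = 204.7575 + 101.198 = 305.9555 mcg/mL·h
F = (AUC_ev/D_ev)/(AUC_iv/D_iv) = (305.9555/225)/(484.916/150) = 1.3598/3.23277 = 0.4206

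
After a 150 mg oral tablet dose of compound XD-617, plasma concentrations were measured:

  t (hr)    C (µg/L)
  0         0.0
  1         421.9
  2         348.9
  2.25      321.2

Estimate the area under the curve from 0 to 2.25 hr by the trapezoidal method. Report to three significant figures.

Trapezoidal AUC_0→2.25:
  [0→1]: (0.0+421.9)/2 × 1 = 210.95
  [1→2]: (421.9+348.9)/2 × 1 = 385.4
  [2→2.25]: (348.9+321.2)/2 × 0.25 = 83.7625
  Sum = 680.1125 µg/L·hr

AUC = 680 µg/L·hr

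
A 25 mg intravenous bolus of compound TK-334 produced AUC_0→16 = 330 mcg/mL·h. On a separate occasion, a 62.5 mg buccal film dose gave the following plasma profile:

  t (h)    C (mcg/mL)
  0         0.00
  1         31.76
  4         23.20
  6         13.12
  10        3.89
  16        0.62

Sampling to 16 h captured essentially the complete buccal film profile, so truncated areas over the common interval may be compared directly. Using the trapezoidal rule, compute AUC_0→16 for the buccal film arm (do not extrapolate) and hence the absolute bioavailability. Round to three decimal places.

F = 0.221

Trapezoidal AUC_0→16 (buccal film):
  [0→1]: (0.00+31.76)/2 × 1 = 15.88
  [1→4]: (31.76+23.20)/2 × 3 = 82.44
  [4→6]: (23.20+13.12)/2 × 2 = 36.32
  [6→10]: (13.12+3.89)/2 × 4 = 34.02
  [10→16]: (3.89+0.62)/2 × 6 = 13.53
  Sum = 182.19 mcg/mL·h
F = (AUC_ev/D_ev)/(AUC_iv/D_iv) = (182.19/62.5)/(330/25) = 2.91504/13.2 = 0.2208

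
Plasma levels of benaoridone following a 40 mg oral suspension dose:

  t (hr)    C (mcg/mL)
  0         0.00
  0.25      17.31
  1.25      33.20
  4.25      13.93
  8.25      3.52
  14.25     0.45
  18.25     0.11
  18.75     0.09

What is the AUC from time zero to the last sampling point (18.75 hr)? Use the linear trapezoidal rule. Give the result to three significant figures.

Trapezoidal AUC_0→18.75:
  [0→0.25]: (0.00+17.31)/2 × 0.25 = 2.16375
  [0.25→1.25]: (17.31+33.20)/2 × 1 = 25.255
  [1.25→4.25]: (33.20+13.93)/2 × 3 = 70.695
  [4.25→8.25]: (13.93+3.52)/2 × 4 = 34.9
  [8.25→14.25]: (3.52+0.45)/2 × 6 = 11.91
  [14.25→18.25]: (0.45+0.11)/2 × 4 = 1.12
  [18.25→18.75]: (0.11+0.09)/2 × 0.5 = 0.05
  Sum = 146.09375 mcg/mL·hr

AUC = 146 mcg/mL·hr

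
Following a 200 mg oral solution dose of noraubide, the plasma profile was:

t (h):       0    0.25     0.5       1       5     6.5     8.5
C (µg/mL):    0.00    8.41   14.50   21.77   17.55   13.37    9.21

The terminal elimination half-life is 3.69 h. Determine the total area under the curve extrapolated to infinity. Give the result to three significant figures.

AUC = 186 µg/mL·h

Trapezoidal AUC_0→8.5:
  [0→0.25]: (0.00+8.41)/2 × 0.25 = 1.05125
  [0.25→0.5]: (8.41+14.50)/2 × 0.25 = 2.86375
  [0.5→1]: (14.50+21.77)/2 × 0.5 = 9.0675
  [1→5]: (21.77+17.55)/2 × 4 = 78.64
  [5→6.5]: (17.55+13.37)/2 × 1.5 = 23.19
  [6.5→8.5]: (13.37+9.21)/2 × 2 = 22.58
  Sum = 137.3925 µg/mL·h
k_e = ln2 / t½ = 0.693147 / 3.69 = 0.1878 h^-1
Extrapolated tail: C_last / k_e = 9.21 / 0.1878 = 49.042
AUC_0→∞ = 137.3925 + 49.042 = 186.4345 µg/mL·h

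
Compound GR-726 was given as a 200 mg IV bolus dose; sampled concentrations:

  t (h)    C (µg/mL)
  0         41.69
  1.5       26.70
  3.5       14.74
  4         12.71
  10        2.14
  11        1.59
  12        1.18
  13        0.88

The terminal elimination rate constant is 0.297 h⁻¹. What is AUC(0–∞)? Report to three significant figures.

AUC = 151 µg/mL·h

Trapezoidal AUC_0→13:
  [0→1.5]: (41.69+26.70)/2 × 1.5 = 51.2925
  [1.5→3.5]: (26.70+14.74)/2 × 2 = 41.44
  [3.5→4]: (14.74+12.71)/2 × 0.5 = 6.8625
  [4→10]: (12.71+2.14)/2 × 6 = 44.55
  [10→11]: (2.14+1.59)/2 × 1 = 1.865
  [11→12]: (1.59+1.18)/2 × 1 = 1.385
  [12→13]: (1.18+0.88)/2 × 1 = 1.03
  Sum = 148.425 µg/mL·h
Extrapolated tail: C_last / k_e = 0.88 / 0.297 = 2.963
AUC_0→∞ = 148.425 + 2.963 = 151.388 µg/mL·h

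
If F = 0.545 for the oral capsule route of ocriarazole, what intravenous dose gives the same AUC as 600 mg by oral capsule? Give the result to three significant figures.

Systemic exposure from an extravascular dose = F × D_ev, so the equivalent IV dose is F × D_ev.
D_iv = F × D_ev = 0.545 × 600 = 327 mg

D_iv = 327 mg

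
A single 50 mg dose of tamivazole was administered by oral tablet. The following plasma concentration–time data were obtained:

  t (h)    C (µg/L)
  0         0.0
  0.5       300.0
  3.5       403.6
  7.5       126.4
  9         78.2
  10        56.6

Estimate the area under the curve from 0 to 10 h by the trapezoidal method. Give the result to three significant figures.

AUC = 2410 µg/L·h

Trapezoidal AUC_0→10:
  [0→0.5]: (0.0+300.0)/2 × 0.5 = 75.0
  [0.5→3.5]: (300.0+403.6)/2 × 3 = 1055.4
  [3.5→7.5]: (403.6+126.4)/2 × 4 = 1060.0
  [7.5→9]: (126.4+78.2)/2 × 1.5 = 153.45
  [9→10]: (78.2+56.6)/2 × 1 = 67.4
  Sum = 2411.25 µg/L·h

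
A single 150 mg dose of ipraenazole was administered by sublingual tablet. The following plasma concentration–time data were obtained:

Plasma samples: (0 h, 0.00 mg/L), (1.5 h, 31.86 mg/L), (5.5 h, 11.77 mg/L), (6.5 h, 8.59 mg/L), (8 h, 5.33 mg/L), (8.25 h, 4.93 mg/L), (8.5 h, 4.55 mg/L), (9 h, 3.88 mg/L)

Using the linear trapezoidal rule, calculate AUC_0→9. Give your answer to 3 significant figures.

AUC = 136 mg/L·h

Trapezoidal AUC_0→9:
  [0→1.5]: (0.00+31.86)/2 × 1.5 = 23.895
  [1.5→5.5]: (31.86+11.77)/2 × 4 = 87.26
  [5.5→6.5]: (11.77+8.59)/2 × 1 = 10.18
  [6.5→8]: (8.59+5.33)/2 × 1.5 = 10.44
  [8→8.25]: (5.33+4.93)/2 × 0.25 = 1.2825
  [8.25→8.5]: (4.93+4.55)/2 × 0.25 = 1.185
  [8.5→9]: (4.55+3.88)/2 × 0.5 = 2.1075
  Sum = 136.35 mg/L·h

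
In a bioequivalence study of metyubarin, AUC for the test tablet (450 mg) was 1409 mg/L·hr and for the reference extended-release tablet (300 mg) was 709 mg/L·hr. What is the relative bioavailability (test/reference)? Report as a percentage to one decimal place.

F_rel = 132.5%

F_rel = (AUC_test/D_test) / (AUC_ref/D_ref)
      = (1409/450) / (709/300)
      = 3.13111 / 2.36333 = 1.3249 = 132.49%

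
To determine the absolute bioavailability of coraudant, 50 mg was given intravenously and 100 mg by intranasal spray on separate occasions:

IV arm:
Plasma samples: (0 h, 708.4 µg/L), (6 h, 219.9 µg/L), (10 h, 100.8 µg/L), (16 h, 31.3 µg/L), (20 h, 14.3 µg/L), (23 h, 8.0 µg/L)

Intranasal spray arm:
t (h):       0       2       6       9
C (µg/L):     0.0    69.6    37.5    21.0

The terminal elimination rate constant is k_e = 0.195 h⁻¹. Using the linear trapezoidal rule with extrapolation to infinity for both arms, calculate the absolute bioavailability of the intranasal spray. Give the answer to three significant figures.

Trapezoidal AUC_0→23 (IV):
  [0→6]: (708.4+219.9)/2 × 6 = 2784.9
  [6→10]: (219.9+100.8)/2 × 4 = 641.4
  [10→16]: (100.8+31.3)/2 × 6 = 396.3
  [16→20]: (31.3+14.3)/2 × 4 = 91.2
  [20→23]: (14.3+8.0)/2 × 3 = 33.45
  Sum = 3947.25 µg/L·h
IV tail: 8.0/0.195 = 41.026; AUC_iv,0→∞ = 3947.25 + 41.026 = 3988.276 µg/L·h
Trapezoidal AUC_0→9 (intranasal spray):
  [0→2]: (0.0+69.6)/2 × 2 = 69.6
  [2→6]: (69.6+37.5)/2 × 4 = 214.2
  [6→9]: (37.5+21.0)/2 × 3 = 87.75
  Sum = 371.55 µg/L·h
intranasal spray tail: 21.0/0.195 = 107.692; AUC_ev,0→∞ = 371.55 + 107.692 = 479.242 µg/L·h
F = (AUC_ev/D_ev)/(AUC_iv/D_iv) = (479.242/100)/(3988.276/50) = 4.79242/79.76552 = 0.0601

F = 0.0601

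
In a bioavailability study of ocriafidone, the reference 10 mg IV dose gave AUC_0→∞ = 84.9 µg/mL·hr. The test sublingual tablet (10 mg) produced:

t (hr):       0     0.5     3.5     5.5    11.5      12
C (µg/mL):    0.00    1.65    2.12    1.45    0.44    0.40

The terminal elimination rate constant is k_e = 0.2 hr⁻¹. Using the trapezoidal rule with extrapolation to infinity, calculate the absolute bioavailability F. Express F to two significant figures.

Trapezoidal AUC_0→12 (sublingual tablet):
  [0→0.5]: (0.00+1.65)/2 × 0.5 = 0.4125
  [0.5→3.5]: (1.65+2.12)/2 × 3 = 5.655
  [3.5→5.5]: (2.12+1.45)/2 × 2 = 3.57
  [5.5→11.5]: (1.45+0.44)/2 × 6 = 5.67
  [11.5→12]: (0.44+0.40)/2 × 0.5 = 0.21
  Sum = 15.5175 µg/mL·hr
Tail: C_last/k_e = 0.40/0.2 = 2.000
AUC_0→∞ (sublingual tablet) = 15.5175 + 2.000 = 17.5175 µg/mL·hr
F = (AUC_ev/D_ev)/(AUC_iv/D_iv) = (17.5175/10)/(84.9/10) = 1.75175/8.49 = 0.2063

F = 0.21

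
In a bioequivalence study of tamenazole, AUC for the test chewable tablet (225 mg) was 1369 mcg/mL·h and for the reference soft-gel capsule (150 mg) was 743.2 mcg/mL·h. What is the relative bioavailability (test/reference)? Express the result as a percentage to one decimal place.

F_rel = (AUC_test/D_test) / (AUC_ref/D_ref)
      = (1369/225) / (743.2/150)
      = 6.08444 / 4.95467 = 1.2280 = 122.80%

F_rel = 122.8%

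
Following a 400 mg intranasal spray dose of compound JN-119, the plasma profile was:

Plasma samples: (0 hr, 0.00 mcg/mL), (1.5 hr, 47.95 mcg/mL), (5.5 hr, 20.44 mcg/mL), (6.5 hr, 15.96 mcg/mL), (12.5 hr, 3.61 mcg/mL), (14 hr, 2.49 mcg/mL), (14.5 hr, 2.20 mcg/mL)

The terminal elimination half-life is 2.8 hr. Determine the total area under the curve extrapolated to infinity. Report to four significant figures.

AUC = 264.3 mcg/mL·hr

Trapezoidal AUC_0→14.5:
  [0→1.5]: (0.00+47.95)/2 × 1.5 = 35.9625
  [1.5→5.5]: (47.95+20.44)/2 × 4 = 136.78
  [5.5→6.5]: (20.44+15.96)/2 × 1 = 18.2
  [6.5→12.5]: (15.96+3.61)/2 × 6 = 58.71
  [12.5→14]: (3.61+2.49)/2 × 1.5 = 4.575
  [14→14.5]: (2.49+2.20)/2 × 0.5 = 1.1725
  Sum = 255.4 mcg/mL·hr
k_e = ln2 / t½ = 0.693147 / 2.8 = 0.2476 hr^-1
Extrapolated tail: C_last / k_e = 2.20 / 0.2476 = 8.885
AUC_0→∞ = 255.4 + 8.885 = 264.285 mcg/mL·hr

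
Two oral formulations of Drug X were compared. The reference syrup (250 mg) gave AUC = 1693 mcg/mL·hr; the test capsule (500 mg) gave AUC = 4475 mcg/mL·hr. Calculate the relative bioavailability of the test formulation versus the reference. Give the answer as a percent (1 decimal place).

F_rel = (AUC_test/D_test) / (AUC_ref/D_ref)
      = (4475/500) / (1693/250)
      = 8.95 / 6.772 = 1.3216 = 132.16%

F_rel = 132.2%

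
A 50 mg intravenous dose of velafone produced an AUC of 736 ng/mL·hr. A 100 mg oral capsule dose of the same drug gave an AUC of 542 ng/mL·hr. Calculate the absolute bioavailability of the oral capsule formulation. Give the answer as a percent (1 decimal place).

F = 36.8%

F = (AUC_ev / D_ev) / (AUC_iv / D_iv)
  = (542/100) / (736/50)
  = 5.42 / 14.72 = 0.3682
  = 36.82%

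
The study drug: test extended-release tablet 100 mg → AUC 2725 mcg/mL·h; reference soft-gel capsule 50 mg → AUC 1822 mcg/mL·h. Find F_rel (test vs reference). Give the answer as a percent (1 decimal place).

F_rel = 74.8%

F_rel = (AUC_test/D_test) / (AUC_ref/D_ref)
      = (2725/100) / (1822/50)
      = 27.25 / 36.44 = 0.7478 = 74.78%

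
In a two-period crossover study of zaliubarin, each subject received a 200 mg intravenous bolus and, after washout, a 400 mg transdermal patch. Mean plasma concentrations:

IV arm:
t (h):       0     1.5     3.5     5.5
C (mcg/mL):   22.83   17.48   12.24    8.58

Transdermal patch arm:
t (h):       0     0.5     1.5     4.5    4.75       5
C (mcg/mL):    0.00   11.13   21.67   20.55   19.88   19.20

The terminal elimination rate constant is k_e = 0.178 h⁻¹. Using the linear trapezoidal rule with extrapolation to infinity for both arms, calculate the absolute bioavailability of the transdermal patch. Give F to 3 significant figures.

Trapezoidal AUC_0→5.5 (IV):
  [0→1.5]: (22.83+17.48)/2 × 1.5 = 30.2325
  [1.5→3.5]: (17.48+12.24)/2 × 2 = 29.72
  [3.5→5.5]: (12.24+8.58)/2 × 2 = 20.82
  Sum = 80.7725 mcg/mL·h
IV tail: 8.58/0.178 = 48.202; AUC_iv,0→∞ = 80.7725 + 48.202 = 128.9745 mcg/mL·h
Trapezoidal AUC_0→5 (transdermal patch):
  [0→0.5]: (0.00+11.13)/2 × 0.5 = 2.7825
  [0.5→1.5]: (11.13+21.67)/2 × 1 = 16.4
  [1.5→4.5]: (21.67+20.55)/2 × 3 = 63.33
  [4.5→4.75]: (20.55+19.88)/2 × 0.25 = 5.05375
  [4.75→5]: (19.88+19.20)/2 × 0.25 = 4.885
  Sum = 92.45125 mcg/mL·h
transdermal patch tail: 19.20/0.178 = 107.865; AUC_ev,0→∞ = 92.45125 + 107.865 = 200.31625 mcg/mL·h
F = (AUC_ev/D_ev)/(AUC_iv/D_iv) = (200.31625/400)/(128.9745/200) = 0.500791/0.6448725 = 0.7766

F = 0.777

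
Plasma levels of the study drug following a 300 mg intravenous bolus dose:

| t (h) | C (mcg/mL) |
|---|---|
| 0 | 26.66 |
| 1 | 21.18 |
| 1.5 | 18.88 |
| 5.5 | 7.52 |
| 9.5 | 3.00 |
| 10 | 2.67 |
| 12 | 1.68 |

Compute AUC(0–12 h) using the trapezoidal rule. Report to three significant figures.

Trapezoidal AUC_0→12:
  [0→1]: (26.66+21.18)/2 × 1 = 23.92
  [1→1.5]: (21.18+18.88)/2 × 0.5 = 10.015
  [1.5→5.5]: (18.88+7.52)/2 × 4 = 52.8
  [5.5→9.5]: (7.52+3.00)/2 × 4 = 21.04
  [9.5→10]: (3.00+2.67)/2 × 0.5 = 1.4175
  [10→12]: (2.67+1.68)/2 × 2 = 4.35
  Sum = 113.5425 mcg/mL·h

AUC = 114 mcg/mL·h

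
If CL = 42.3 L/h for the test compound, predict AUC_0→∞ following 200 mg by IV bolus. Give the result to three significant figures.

AUC = 4.73 mg/L·h

AUC_0→∞ = Dose_iv / CL
        = 200 / 42.3 = 4.72813 mg/L·h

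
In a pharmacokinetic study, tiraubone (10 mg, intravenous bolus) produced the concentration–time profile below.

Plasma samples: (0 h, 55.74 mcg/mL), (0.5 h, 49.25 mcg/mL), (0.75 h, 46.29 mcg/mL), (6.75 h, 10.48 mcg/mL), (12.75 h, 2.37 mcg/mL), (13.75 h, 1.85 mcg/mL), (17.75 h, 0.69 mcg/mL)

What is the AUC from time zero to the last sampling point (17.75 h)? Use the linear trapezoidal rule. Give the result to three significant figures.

AUC = 254 mcg/mL·h

Trapezoidal AUC_0→17.75:
  [0→0.5]: (55.74+49.25)/2 × 0.5 = 26.2475
  [0.5→0.75]: (49.25+46.29)/2 × 0.25 = 11.9425
  [0.75→6.75]: (46.29+10.48)/2 × 6 = 170.31
  [6.75→12.75]: (10.48+2.37)/2 × 6 = 38.55
  [12.75→13.75]: (2.37+1.85)/2 × 1 = 2.11
  [13.75→17.75]: (1.85+0.69)/2 × 4 = 5.08
  Sum = 254.24 mcg/mL·h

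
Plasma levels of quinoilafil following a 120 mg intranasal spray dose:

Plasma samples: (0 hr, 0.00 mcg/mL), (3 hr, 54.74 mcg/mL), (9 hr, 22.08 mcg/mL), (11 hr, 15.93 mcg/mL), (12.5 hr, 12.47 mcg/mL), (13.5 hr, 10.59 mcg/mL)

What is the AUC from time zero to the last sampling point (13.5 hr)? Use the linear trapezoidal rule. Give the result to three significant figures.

Trapezoidal AUC_0→13.5:
  [0→3]: (0.00+54.74)/2 × 3 = 82.11
  [3→9]: (54.74+22.08)/2 × 6 = 230.46
  [9→11]: (22.08+15.93)/2 × 2 = 38.01
  [11→12.5]: (15.93+12.47)/2 × 1.5 = 21.3
  [12.5→13.5]: (12.47+10.59)/2 × 1 = 11.53
  Sum = 383.41 mcg/mL·hr

AUC = 383 mcg/mL·hr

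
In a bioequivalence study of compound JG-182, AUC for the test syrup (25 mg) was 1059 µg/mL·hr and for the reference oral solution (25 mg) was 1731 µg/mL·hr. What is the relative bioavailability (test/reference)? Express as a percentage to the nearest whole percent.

F_rel = (AUC_test/D_test) / (AUC_ref/D_ref)
      = (1059/25) / (1731/25)
      = 42.36 / 69.24 = 0.6118 = 61.18%

F_rel = 61%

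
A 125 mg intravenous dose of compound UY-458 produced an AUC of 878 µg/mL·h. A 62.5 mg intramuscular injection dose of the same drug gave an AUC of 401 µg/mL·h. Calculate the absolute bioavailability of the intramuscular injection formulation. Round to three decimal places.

F = 0.913

F = (AUC_ev / D_ev) / (AUC_iv / D_iv)
  = (401/62.5) / (878/125)
  = 6.416 / 7.024 = 0.9134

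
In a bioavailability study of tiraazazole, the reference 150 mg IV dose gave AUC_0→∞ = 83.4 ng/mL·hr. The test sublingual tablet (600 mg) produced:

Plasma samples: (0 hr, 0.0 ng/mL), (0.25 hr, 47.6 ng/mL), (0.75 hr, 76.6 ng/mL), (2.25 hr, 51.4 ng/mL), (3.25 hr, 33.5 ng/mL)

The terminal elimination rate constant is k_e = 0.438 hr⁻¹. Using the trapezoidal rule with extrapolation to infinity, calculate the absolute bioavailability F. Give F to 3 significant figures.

Trapezoidal AUC_0→3.25 (sublingual tablet):
  [0→0.25]: (0.0+47.6)/2 × 0.25 = 5.95
  [0.25→0.75]: (47.6+76.6)/2 × 0.5 = 31.05
  [0.75→2.25]: (76.6+51.4)/2 × 1.5 = 96.0
  [2.25→3.25]: (51.4+33.5)/2 × 1 = 42.45
  Sum = 175.45 ng/mL·hr
Tail: C_last/k_e = 33.5/0.438 = 76.484
AUC_0→∞ (sublingual tablet) = 175.45 + 76.484 = 251.934 ng/mL·hr
F = (AUC_ev/D_ev)/(AUC_iv/D_iv) = (251.934/600)/(83.4/150) = 0.41989/0.556 = 0.7552

F = 0.755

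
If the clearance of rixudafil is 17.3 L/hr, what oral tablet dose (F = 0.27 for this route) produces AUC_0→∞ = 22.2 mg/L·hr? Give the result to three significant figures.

Dose = CL × AUC_0→∞ / F
     = 17.3 × 22.2 / 0.27 = 1422.44 mg

Dose = 1420 mg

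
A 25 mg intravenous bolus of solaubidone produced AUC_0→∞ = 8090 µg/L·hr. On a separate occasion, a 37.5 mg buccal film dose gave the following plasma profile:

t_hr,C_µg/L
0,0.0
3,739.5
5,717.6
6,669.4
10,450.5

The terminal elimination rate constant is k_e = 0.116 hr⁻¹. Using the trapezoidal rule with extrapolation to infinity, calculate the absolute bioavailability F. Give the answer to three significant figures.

F = 0.773

Trapezoidal AUC_0→10 (buccal film):
  [0→3]: (0.0+739.5)/2 × 3 = 1109.25
  [3→5]: (739.5+717.6)/2 × 2 = 1457.1
  [5→6]: (717.6+669.4)/2 × 1 = 693.5
  [6→10]: (669.4+450.5)/2 × 4 = 2239.8
  Sum = 5499.65 µg/L·hr
Tail: C_last/k_e = 450.5/0.116 = 3883.621
AUC_0→∞ (buccal film) = 5499.65 + 3883.621 = 9383.271 µg/L·hr
F = (AUC_ev/D_ev)/(AUC_iv/D_iv) = (9383.271/37.5)/(8090/25) = 250.22056/323.6 = 0.7732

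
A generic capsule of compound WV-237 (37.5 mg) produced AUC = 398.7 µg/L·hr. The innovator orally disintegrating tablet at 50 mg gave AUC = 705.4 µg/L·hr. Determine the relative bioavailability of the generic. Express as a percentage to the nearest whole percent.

F_rel = 75%

F_rel = (AUC_test/D_test) / (AUC_ref/D_ref)
      = (398.7/37.5) / (705.4/50)
      = 10.632 / 14.108 = 0.7536 = 75.36%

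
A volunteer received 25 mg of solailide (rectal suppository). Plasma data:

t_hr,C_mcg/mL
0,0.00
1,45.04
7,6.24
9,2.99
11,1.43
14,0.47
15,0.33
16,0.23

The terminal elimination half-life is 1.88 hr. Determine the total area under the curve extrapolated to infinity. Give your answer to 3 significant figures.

AUC = 194 mcg/mL·hr

Trapezoidal AUC_0→16:
  [0→1]: (0.00+45.04)/2 × 1 = 22.52
  [1→7]: (45.04+6.24)/2 × 6 = 153.84
  [7→9]: (6.24+2.99)/2 × 2 = 9.23
  [9→11]: (2.99+1.43)/2 × 2 = 4.42
  [11→14]: (1.43+0.47)/2 × 3 = 2.85
  [14→15]: (0.47+0.33)/2 × 1 = 0.4
  [15→16]: (0.33+0.23)/2 × 1 = 0.28
  Sum = 193.54 mcg/mL·hr
k_e = ln2 / t½ = 0.693147 / 1.88 = 0.3687 hr^-1
Extrapolated tail: C_last / k_e = 0.23 / 0.3687 = 0.624
AUC_0→∞ = 193.54 + 0.624 = 194.164 mcg/mL·hr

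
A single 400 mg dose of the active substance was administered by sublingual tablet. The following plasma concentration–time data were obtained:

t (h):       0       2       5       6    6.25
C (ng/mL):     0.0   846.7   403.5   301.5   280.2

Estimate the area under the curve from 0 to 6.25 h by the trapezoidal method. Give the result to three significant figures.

Trapezoidal AUC_0→6.25:
  [0→2]: (0.0+846.7)/2 × 2 = 846.7
  [2→5]: (846.7+403.5)/2 × 3 = 1875.3
  [5→6]: (403.5+301.5)/2 × 1 = 352.5
  [6→6.25]: (301.5+280.2)/2 × 0.25 = 72.7125
  Sum = 3147.2125 ng/mL·h

AUC = 3150 ng/mL·h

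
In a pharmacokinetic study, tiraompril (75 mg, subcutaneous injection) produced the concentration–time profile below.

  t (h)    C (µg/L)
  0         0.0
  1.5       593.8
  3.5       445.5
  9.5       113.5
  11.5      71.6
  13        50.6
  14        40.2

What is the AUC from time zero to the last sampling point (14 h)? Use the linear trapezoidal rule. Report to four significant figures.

Trapezoidal AUC_0→14:
  [0→1.5]: (0.0+593.8)/2 × 1.5 = 445.35
  [1.5→3.5]: (593.8+445.5)/2 × 2 = 1039.3
  [3.5→9.5]: (445.5+113.5)/2 × 6 = 1677.0
  [9.5→11.5]: (113.5+71.6)/2 × 2 = 185.1
  [11.5→13]: (71.6+50.6)/2 × 1.5 = 91.65
  [13→14]: (50.6+40.2)/2 × 1 = 45.4
  Sum = 3483.8 µg/L·h

AUC = 3484 µg/L·h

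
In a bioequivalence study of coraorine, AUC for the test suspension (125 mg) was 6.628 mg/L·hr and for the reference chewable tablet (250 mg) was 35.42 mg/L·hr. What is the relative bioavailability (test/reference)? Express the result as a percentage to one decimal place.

F_rel = (AUC_test/D_test) / (AUC_ref/D_ref)
      = (6.628/125) / (35.42/250)
      = 0.053024 / 0.14168 = 0.3743 = 37.43%

F_rel = 37.4%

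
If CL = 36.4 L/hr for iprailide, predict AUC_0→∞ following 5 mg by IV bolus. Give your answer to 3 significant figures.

AUC = 0.137 mg/L·hr

AUC_0→∞ = Dose_iv / CL
        = 5 / 36.4 = 0.137363 mg/L·hr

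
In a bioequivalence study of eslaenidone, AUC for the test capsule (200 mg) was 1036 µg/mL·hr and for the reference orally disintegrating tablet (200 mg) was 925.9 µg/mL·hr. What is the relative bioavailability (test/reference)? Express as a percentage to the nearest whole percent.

F_rel = (AUC_test/D_test) / (AUC_ref/D_ref)
      = (1036/200) / (925.9/200)
      = 5.18 / 4.6295 = 1.1189 = 111.89%

F_rel = 112%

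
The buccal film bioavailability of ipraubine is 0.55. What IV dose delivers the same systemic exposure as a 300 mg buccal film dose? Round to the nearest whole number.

Systemic exposure from an extravascular dose = F × D_ev, so the equivalent IV dose is F × D_ev.
D_iv = F × D_ev = 0.55 × 300 = 165 mg

D_iv = 165 mg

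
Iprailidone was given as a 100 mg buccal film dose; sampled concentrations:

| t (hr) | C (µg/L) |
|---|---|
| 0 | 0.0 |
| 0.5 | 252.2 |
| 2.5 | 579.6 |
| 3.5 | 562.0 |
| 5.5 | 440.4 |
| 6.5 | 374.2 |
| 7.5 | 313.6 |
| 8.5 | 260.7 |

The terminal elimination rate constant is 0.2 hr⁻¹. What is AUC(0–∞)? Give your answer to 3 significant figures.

Trapezoidal AUC_0→8.5:
  [0→0.5]: (0.0+252.2)/2 × 0.5 = 63.05
  [0.5→2.5]: (252.2+579.6)/2 × 2 = 831.8
  [2.5→3.5]: (579.6+562.0)/2 × 1 = 570.8
  [3.5→5.5]: (562.0+440.4)/2 × 2 = 1002.4
  [5.5→6.5]: (440.4+374.2)/2 × 1 = 407.3
  [6.5→7.5]: (374.2+313.6)/2 × 1 = 343.9
  [7.5→8.5]: (313.6+260.7)/2 × 1 = 287.15
  Sum = 3506.4 µg/L·hr
Extrapolated tail: C_last / k_e = 260.7 / 0.2 = 1303.500
AUC_0→∞ = 3506.4 + 1303.500 = 4809.9 µg/L·hr

AUC = 4810 µg/L·hr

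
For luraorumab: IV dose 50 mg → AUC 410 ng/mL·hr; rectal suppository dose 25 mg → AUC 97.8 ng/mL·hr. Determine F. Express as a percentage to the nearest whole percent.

F = (AUC_ev / D_ev) / (AUC_iv / D_iv)
  = (97.8/25) / (410/50)
  = 3.912 / 8.2 = 0.4771
  = 47.71%

F = 48%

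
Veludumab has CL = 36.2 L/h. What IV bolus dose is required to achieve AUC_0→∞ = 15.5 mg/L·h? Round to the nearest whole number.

Dose_iv = CL × AUC_0→∞
     = 36.2 × 15.5 = 561.1 mg

Dose = 561 mg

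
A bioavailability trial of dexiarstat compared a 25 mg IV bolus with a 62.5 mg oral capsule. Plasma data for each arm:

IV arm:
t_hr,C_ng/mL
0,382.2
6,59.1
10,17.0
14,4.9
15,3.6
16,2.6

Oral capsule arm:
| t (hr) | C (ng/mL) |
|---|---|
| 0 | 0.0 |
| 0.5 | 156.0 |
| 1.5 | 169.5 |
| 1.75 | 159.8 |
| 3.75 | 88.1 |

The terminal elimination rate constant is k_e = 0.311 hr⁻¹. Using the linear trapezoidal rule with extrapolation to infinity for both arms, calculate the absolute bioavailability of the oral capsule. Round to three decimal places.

Trapezoidal AUC_0→16 (IV):
  [0→6]: (382.2+59.1)/2 × 6 = 1323.9
  [6→10]: (59.1+17.0)/2 × 4 = 152.2
  [10→14]: (17.0+4.9)/2 × 4 = 43.8
  [14→15]: (4.9+3.6)/2 × 1 = 4.25
  [15→16]: (3.6+2.6)/2 × 1 = 3.1
  Sum = 1527.25 ng/mL·hr
IV tail: 2.6/0.311 = 8.360; AUC_iv,0→∞ = 1527.25 + 8.360 = 1535.61 ng/mL·hr
Trapezoidal AUC_0→3.75 (oral capsule):
  [0→0.5]: (0.0+156.0)/2 × 0.5 = 39.0
  [0.5→1.5]: (156.0+169.5)/2 × 1 = 162.75
  [1.5→1.75]: (169.5+159.8)/2 × 0.25 = 41.1625
  [1.75→3.75]: (159.8+88.1)/2 × 2 = 247.9
  Sum = 490.8125 ng/mL·hr
oral capsule tail: 88.1/0.311 = 283.280; AUC_ev,0→∞ = 490.8125 + 283.280 = 774.0925 ng/mL·hr
F = (AUC_ev/D_ev)/(AUC_iv/D_iv) = (774.0925/62.5)/(1535.61/25) = 12.38548/61.4244 = 0.2016

F = 0.202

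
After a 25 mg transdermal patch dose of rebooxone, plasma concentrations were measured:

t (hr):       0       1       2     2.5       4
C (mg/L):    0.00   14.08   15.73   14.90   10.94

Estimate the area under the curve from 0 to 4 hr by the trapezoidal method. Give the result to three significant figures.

AUC = 49.0 mg/L·hr

Trapezoidal AUC_0→4:
  [0→1]: (0.00+14.08)/2 × 1 = 7.04
  [1→2]: (14.08+15.73)/2 × 1 = 14.905
  [2→2.5]: (15.73+14.90)/2 × 0.5 = 7.6575
  [2.5→4]: (14.90+10.94)/2 × 1.5 = 19.38
  Sum = 48.9825 mg/L·hr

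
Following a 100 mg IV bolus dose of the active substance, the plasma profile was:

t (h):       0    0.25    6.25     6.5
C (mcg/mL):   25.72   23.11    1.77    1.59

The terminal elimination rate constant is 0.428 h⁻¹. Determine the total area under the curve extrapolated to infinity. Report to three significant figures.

Trapezoidal AUC_0→6.5:
  [0→0.25]: (25.72+23.11)/2 × 0.25 = 6.10375
  [0.25→6.25]: (23.11+1.77)/2 × 6 = 74.64
  [6.25→6.5]: (1.77+1.59)/2 × 0.25 = 0.42
  Sum = 81.16375 mcg/mL·h
Extrapolated tail: C_last / k_e = 1.59 / 0.428 = 3.715
AUC_0→∞ = 81.16375 + 3.715 = 84.87875 mcg/mL·h

AUC = 84.9 mcg/mL·h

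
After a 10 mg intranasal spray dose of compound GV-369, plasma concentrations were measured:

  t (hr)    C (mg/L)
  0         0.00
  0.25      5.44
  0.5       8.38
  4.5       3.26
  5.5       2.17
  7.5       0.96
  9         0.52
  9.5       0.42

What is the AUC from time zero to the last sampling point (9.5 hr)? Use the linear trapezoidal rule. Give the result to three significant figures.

AUC = 32.9 mg/L·hr

Trapezoidal AUC_0→9.5:
  [0→0.25]: (0.00+5.44)/2 × 0.25 = 0.68
  [0.25→0.5]: (5.44+8.38)/2 × 0.25 = 1.7275
  [0.5→4.5]: (8.38+3.26)/2 × 4 = 23.28
  [4.5→5.5]: (3.26+2.17)/2 × 1 = 2.715
  [5.5→7.5]: (2.17+0.96)/2 × 2 = 3.13
  [7.5→9]: (0.96+0.52)/2 × 1.5 = 1.11
  [9→9.5]: (0.52+0.42)/2 × 0.5 = 0.235
  Sum = 32.8775 mg/L·hr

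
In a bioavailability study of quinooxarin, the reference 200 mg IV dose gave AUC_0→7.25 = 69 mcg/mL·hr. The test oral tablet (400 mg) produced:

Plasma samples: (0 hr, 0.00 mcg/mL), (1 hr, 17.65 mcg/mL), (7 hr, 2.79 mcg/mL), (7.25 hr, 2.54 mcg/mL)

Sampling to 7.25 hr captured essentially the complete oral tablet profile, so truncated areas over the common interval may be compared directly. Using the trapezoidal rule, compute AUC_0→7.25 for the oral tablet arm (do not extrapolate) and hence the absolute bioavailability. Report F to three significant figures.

Trapezoidal AUC_0→7.25 (oral tablet):
  [0→1]: (0.00+17.65)/2 × 1 = 8.825
  [1→7]: (17.65+2.79)/2 × 6 = 61.32
  [7→7.25]: (2.79+2.54)/2 × 0.25 = 0.66625
  Sum = 70.81125 mcg/mL·hr
F = (AUC_ev/D_ev)/(AUC_iv/D_iv) = (70.81125/400)/(69/200) = 0.177028/0.345 = 0.5131

F = 0.513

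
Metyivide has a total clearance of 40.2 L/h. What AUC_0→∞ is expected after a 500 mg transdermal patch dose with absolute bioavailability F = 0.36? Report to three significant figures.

AUC = 4.48 mg/L·h

AUC_0→∞ = F × Dose / CL
        = 0.36 × 500 / 40.2 = 4.47761 mg/L·h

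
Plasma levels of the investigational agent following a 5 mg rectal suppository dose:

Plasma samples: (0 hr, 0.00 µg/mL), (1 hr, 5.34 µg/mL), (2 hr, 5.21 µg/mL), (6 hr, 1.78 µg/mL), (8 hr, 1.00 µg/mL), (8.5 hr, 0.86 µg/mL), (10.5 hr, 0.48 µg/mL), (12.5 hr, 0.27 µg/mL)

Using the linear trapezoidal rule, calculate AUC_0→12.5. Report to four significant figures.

AUC = 27.26 µg/mL·hr

Trapezoidal AUC_0→12.5:
  [0→1]: (0.00+5.34)/2 × 1 = 2.67
  [1→2]: (5.34+5.21)/2 × 1 = 5.275
  [2→6]: (5.21+1.78)/2 × 4 = 13.98
  [6→8]: (1.78+1.00)/2 × 2 = 2.78
  [8→8.5]: (1.00+0.86)/2 × 0.5 = 0.465
  [8.5→10.5]: (0.86+0.48)/2 × 2 = 1.34
  [10.5→12.5]: (0.48+0.27)/2 × 2 = 0.75
  Sum = 27.26 µg/mL·hr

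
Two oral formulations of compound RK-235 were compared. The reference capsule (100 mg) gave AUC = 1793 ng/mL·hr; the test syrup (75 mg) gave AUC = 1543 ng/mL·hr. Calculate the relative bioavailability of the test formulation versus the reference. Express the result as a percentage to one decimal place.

F_rel = (AUC_test/D_test) / (AUC_ref/D_ref)
      = (1543/75) / (1793/100)
      = 20.5733 / 17.93 = 1.1474 = 114.74%

F_rel = 114.7%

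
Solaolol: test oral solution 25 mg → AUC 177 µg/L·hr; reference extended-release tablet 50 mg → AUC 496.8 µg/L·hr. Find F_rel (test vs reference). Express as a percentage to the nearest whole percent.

F_rel = 71%

F_rel = (AUC_test/D_test) / (AUC_ref/D_ref)
      = (177/25) / (496.8/50)
      = 7.08 / 9.936 = 0.7126 = 71.26%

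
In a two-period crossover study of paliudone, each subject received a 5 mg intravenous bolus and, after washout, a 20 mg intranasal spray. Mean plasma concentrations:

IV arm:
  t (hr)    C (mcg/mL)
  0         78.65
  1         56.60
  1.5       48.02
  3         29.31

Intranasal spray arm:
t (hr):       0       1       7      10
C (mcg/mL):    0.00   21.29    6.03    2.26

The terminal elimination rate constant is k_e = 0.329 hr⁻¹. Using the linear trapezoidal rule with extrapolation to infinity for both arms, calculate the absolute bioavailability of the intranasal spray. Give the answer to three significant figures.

Trapezoidal AUC_0→3 (IV):
  [0→1]: (78.65+56.60)/2 × 1 = 67.625
  [1→1.5]: (56.60+48.02)/2 × 0.5 = 26.155
  [1.5→3]: (48.02+29.31)/2 × 1.5 = 57.9975
  Sum = 151.7775 mcg/mL·hr
IV tail: 29.31/0.329 = 89.088; AUC_iv,0→∞ = 151.7775 + 89.088 = 240.8655 mcg/mL·hr
Trapezoidal AUC_0→10 (intranasal spray):
  [0→1]: (0.00+21.29)/2 × 1 = 10.645
  [1→7]: (21.29+6.03)/2 × 6 = 81.96
  [7→10]: (6.03+2.26)/2 × 3 = 12.435
  Sum = 105.04 mcg/mL·hr
intranasal spray tail: 2.26/0.329 = 6.869; AUC_ev,0→∞ = 105.04 + 6.869 = 111.909 mcg/mL·hr
F = (AUC_ev/D_ev)/(AUC_iv/D_iv) = (111.909/20)/(240.8655/5) = 5.59545/48.1731 = 0.1162

F = 0.116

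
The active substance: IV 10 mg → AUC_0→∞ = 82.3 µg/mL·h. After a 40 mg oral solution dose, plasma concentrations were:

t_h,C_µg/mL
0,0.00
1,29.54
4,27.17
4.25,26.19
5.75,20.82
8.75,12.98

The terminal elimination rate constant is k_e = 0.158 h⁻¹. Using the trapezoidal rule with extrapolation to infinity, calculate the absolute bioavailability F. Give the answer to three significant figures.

F = 0.834

Trapezoidal AUC_0→8.75 (oral solution):
  [0→1]: (0.00+29.54)/2 × 1 = 14.77
  [1→4]: (29.54+27.17)/2 × 3 = 85.065
  [4→4.25]: (27.17+26.19)/2 × 0.25 = 6.67
  [4.25→5.75]: (26.19+20.82)/2 × 1.5 = 35.2575
  [5.75→8.75]: (20.82+12.98)/2 × 3 = 50.7
  Sum = 192.4625 µg/mL·h
Tail: C_last/k_e = 12.98/0.158 = 82.152
AUC_0→∞ (oral solution) = 192.4625 + 82.152 = 274.6145 µg/mL·h
F = (AUC_ev/D_ev)/(AUC_iv/D_iv) = (274.6145/40)/(82.3/10) = 6.8653625/8.23 = 0.8342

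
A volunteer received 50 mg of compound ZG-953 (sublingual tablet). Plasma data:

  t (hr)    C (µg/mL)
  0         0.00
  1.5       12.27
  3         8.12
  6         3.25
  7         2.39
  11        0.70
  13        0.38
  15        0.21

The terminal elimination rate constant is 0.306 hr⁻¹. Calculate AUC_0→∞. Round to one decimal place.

AUC = 52.9 µg/mL·hr

Trapezoidal AUC_0→15:
  [0→1.5]: (0.00+12.27)/2 × 1.5 = 9.2025
  [1.5→3]: (12.27+8.12)/2 × 1.5 = 15.2925
  [3→6]: (8.12+3.25)/2 × 3 = 17.055
  [6→7]: (3.25+2.39)/2 × 1 = 2.82
  [7→11]: (2.39+0.70)/2 × 4 = 6.18
  [11→13]: (0.70+0.38)/2 × 2 = 1.08
  [13→15]: (0.38+0.21)/2 × 2 = 0.59
  Sum = 52.22 µg/mL·hr
Extrapolated tail: C_last / k_e = 0.21 / 0.306 = 0.686
AUC_0→∞ = 52.22 + 0.686 = 52.906 µg/mL·hr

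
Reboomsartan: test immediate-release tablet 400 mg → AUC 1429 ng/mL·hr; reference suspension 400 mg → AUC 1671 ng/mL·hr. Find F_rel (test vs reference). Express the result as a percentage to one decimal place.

F_rel = (AUC_test/D_test) / (AUC_ref/D_ref)
      = (1429/400) / (1671/400)
      = 3.5725 / 4.1775 = 0.8552 = 85.52%

F_rel = 85.5%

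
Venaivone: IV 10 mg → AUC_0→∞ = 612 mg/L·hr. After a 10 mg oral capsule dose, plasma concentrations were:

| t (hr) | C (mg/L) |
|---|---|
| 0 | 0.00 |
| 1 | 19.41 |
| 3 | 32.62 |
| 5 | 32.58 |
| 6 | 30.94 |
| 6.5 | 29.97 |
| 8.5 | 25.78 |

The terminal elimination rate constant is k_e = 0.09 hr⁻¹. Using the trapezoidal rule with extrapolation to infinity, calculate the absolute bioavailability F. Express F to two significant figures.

Trapezoidal AUC_0→8.5 (oral capsule):
  [0→1]: (0.00+19.41)/2 × 1 = 9.705
  [1→3]: (19.41+32.62)/2 × 2 = 52.03
  [3→5]: (32.62+32.58)/2 × 2 = 65.2
  [5→6]: (32.58+30.94)/2 × 1 = 31.76
  [6→6.5]: (30.94+29.97)/2 × 0.5 = 15.2275
  [6.5→8.5]: (29.97+25.78)/2 × 2 = 55.75
  Sum = 229.6725 mg/L·hr
Tail: C_last/k_e = 25.78/0.09 = 286.444
AUC_0→∞ (oral capsule) = 229.6725 + 286.444 = 516.1165 mg/L·hr
F = (AUC_ev/D_ev)/(AUC_iv/D_iv) = (516.1165/10)/(612/10) = 51.61165/61.2 = 0.8433

F = 0.84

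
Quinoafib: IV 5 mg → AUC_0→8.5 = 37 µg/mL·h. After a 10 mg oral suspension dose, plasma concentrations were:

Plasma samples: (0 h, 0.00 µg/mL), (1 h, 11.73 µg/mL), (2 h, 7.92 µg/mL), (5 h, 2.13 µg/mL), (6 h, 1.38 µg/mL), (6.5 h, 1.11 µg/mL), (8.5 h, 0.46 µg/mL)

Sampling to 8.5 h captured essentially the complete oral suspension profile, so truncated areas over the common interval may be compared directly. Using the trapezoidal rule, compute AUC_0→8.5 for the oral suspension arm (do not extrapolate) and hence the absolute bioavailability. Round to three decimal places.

F = 0.469

Trapezoidal AUC_0→8.5 (oral suspension):
  [0→1]: (0.00+11.73)/2 × 1 = 5.865
  [1→2]: (11.73+7.92)/2 × 1 = 9.825
  [2→5]: (7.92+2.13)/2 × 3 = 15.075
  [5→6]: (2.13+1.38)/2 × 1 = 1.755
  [6→6.5]: (1.38+1.11)/2 × 0.5 = 0.6225
  [6.5→8.5]: (1.11+0.46)/2 × 2 = 1.57
  Sum = 34.7125 µg/mL·h
F = (AUC_ev/D_ev)/(AUC_iv/D_iv) = (34.7125/10)/(37/5) = 3.47125/7.4 = 0.4691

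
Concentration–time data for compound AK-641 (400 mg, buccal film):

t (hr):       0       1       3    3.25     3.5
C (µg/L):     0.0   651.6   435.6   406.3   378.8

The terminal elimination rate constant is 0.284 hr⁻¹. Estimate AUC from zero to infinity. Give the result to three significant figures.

AUC = 2950 µg/L·hr

Trapezoidal AUC_0→3.5:
  [0→1]: (0.0+651.6)/2 × 1 = 325.8
  [1→3]: (651.6+435.6)/2 × 2 = 1087.2
  [3→3.25]: (435.6+406.3)/2 × 0.25 = 105.2375
  [3.25→3.5]: (406.3+378.8)/2 × 0.25 = 98.1375
  Sum = 1616.375 µg/L·hr
Extrapolated tail: C_last / k_e = 378.8 / 0.284 = 1333.803
AUC_0→∞ = 1616.375 + 1333.803 = 2950.178 µg/L·hr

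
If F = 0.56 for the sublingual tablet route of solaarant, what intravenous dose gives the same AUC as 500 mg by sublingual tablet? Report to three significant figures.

D_iv = 280 mg

Systemic exposure from an extravascular dose = F × D_ev, so the equivalent IV dose is F × D_ev.
D_iv = F × D_ev = 0.56 × 500 = 280 mg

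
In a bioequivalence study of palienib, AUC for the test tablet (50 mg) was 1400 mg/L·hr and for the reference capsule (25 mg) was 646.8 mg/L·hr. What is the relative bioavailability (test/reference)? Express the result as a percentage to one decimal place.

F_rel = 108.2%

F_rel = (AUC_test/D_test) / (AUC_ref/D_ref)
      = (1400/50) / (646.8/25)
      = 28 / 25.872 = 1.0823 = 108.23%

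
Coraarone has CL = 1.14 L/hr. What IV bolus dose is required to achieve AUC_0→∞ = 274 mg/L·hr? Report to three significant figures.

Dose = 312 mg

Dose_iv = CL × AUC_0→∞
     = 1.14 × 274 = 312.36 mg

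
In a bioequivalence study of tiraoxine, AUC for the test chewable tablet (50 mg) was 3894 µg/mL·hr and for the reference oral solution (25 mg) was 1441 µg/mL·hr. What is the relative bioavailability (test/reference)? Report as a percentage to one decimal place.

F_rel = (AUC_test/D_test) / (AUC_ref/D_ref)
      = (3894/50) / (1441/25)
      = 77.88 / 57.64 = 1.3511 = 135.11%

F_rel = 135.1%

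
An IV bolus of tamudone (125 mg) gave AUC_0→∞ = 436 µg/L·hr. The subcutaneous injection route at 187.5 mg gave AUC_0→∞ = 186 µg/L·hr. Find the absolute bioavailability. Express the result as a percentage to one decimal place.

F = (AUC_ev / D_ev) / (AUC_iv / D_iv)
  = (186/187.5) / (436/125)
  = 0.992 / 3.488 = 0.2844
  = 28.44%

F = 28.4%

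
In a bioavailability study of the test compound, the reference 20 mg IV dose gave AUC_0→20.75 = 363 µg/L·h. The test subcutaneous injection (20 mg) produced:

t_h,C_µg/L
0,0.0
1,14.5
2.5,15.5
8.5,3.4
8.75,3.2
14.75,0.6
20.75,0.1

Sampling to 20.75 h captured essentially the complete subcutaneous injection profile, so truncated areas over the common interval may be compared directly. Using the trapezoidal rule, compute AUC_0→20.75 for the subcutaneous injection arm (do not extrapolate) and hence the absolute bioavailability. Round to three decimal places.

F = 0.278

Trapezoidal AUC_0→20.75 (subcutaneous injection):
  [0→1]: (0.0+14.5)/2 × 1 = 7.25
  [1→2.5]: (14.5+15.5)/2 × 1.5 = 22.5
  [2.5→8.5]: (15.5+3.4)/2 × 6 = 56.7
  [8.5→8.75]: (3.4+3.2)/2 × 0.25 = 0.825
  [8.75→14.75]: (3.2+0.6)/2 × 6 = 11.4
  [14.75→20.75]: (0.6+0.1)/2 × 6 = 2.1
  Sum = 100.775 µg/L·h
F = (AUC_ev/D_ev)/(AUC_iv/D_iv) = (100.775/20)/(363/20) = 5.03875/18.15 = 0.2776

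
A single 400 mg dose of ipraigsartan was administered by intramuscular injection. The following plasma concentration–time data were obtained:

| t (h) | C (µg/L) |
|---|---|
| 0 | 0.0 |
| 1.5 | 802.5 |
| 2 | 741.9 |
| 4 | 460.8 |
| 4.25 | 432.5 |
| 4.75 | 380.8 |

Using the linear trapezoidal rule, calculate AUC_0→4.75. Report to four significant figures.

Trapezoidal AUC_0→4.75:
  [0→1.5]: (0.0+802.5)/2 × 1.5 = 601.875
  [1.5→2]: (802.5+741.9)/2 × 0.5 = 386.1
  [2→4]: (741.9+460.8)/2 × 2 = 1202.7
  [4→4.25]: (460.8+432.5)/2 × 0.25 = 111.6625
  [4.25→4.75]: (432.5+380.8)/2 × 0.5 = 203.325
  Sum = 2505.6625 µg/L·h

AUC = 2506 µg/L·h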